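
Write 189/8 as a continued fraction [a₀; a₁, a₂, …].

Run the Euclidean algorithm, recording each quotient:
⌊189/8⌋ = 23, remainder 5
⌊8/5⌋ = 1, remainder 3
⌊5/3⌋ = 1, remainder 2
⌊3/2⌋ = 1, remainder 1
⌊2/1⌋ = 2, remainder 0

[23; 1, 1, 1, 2]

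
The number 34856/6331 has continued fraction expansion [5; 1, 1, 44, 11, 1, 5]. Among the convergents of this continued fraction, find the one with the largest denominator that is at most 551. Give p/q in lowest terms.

a_0 = 5: 5/1  (≤ bound)
a_1 = 1: 6/1  (≤ bound)
a_2 = 1: 11/2  (≤ bound)
a_3 = 44: 490/89  (≤ bound)
a_4 = 11: 5401/981  (> 551, stop)

490/89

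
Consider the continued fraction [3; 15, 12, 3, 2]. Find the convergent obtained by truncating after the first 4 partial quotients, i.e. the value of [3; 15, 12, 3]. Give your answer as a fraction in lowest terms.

Compute successive convergents:
a_0 = 3: 3/1
a_1 = 15: 46/15
a_2 = 12: 555/181
a_3 = 3: 1711/558

1711/558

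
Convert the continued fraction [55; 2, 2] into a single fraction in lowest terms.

a_0 = 55: 55/1
a_1 = 2: 111/2
a_2 = 2: 277/5

277/5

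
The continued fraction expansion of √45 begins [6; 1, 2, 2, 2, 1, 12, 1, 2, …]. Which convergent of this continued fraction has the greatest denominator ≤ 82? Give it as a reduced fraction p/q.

161/24

a_0 = 6: 6/1  (≤ bound)
a_1 = 1: 7/1  (≤ bound)
a_2 = 2: 20/3  (≤ bound)
a_3 = 2: 47/7  (≤ bound)
a_4 = 2: 114/17  (≤ bound)
a_5 = 1: 161/24  (≤ bound)
a_6 = 12: 2046/305  (> 82, stop)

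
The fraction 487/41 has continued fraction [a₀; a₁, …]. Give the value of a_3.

487 ÷ 41 → quotient 11, remainder 36
41 ÷ 36 → quotient 1, remainder 5
36 ÷ 5 → quotient 7, remainder 1
5 ÷ 1 → quotient 5, remainder 0

5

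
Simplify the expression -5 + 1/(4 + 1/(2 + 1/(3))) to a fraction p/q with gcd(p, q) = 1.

-148/31

Start with 3.
2 + 1/(3/1) = 2 + 1/3 = 7/3
4 + 1/(7/3) = 4 + 3/7 = 31/7
-5 + 1/(31/7) = -5 + 7/31 = -148/31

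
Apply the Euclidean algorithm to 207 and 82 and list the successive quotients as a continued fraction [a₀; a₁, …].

Apply division with remainder until the remainder is 0:
207 ÷ 82 → quotient 2, remainder 43
82 ÷ 43 → quotient 1, remainder 39
43 ÷ 39 → quotient 1, remainder 4
39 ÷ 4 → quotient 9, remainder 3
4 ÷ 3 → quotient 1, remainder 1
3 ÷ 1 → quotient 3, remainder 0

[2; 1, 1, 9, 1, 3]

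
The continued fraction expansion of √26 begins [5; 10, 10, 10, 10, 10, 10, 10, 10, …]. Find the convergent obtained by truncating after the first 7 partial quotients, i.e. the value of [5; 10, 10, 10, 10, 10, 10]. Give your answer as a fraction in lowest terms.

5357035/1050601

Work from the innermost term outward:
Start with 10.
10 + 1/(10/1) = 10 + 1/10 = 101/10
10 + 1/(101/10) = 10 + 10/101 = 1020/101
10 + 1/(1020/101) = 10 + 101/1020 = 10301/1020
10 + 1/(10301/1020) = 10 + 1020/10301 = 104030/10301
10 + 1/(104030/10301) = 10 + 10301/104030 = 1050601/104030
5 + 1/(1050601/104030) = 5 + 104030/1050601 = 5357035/1050601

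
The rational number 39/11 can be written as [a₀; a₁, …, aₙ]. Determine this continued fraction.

[3; 1, 1, 5]

⌊39/11⌋ = 3, remainder 6
⌊11/6⌋ = 1, remainder 5
⌊6/5⌋ = 1, remainder 1
⌊5/1⌋ = 5, remainder 0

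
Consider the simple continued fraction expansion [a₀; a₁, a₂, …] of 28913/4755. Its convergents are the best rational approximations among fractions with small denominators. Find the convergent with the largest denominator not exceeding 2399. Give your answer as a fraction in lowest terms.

4001/658

List convergents until the denominator exceeds the bound:
a_0 = 6: 6/1  (≤ bound)
a_1 = 12: 73/12  (≤ bound)
a_2 = 2: 152/25  (≤ bound)
a_3 = 2: 377/62  (≤ bound)
a_4 = 2: 906/149  (≤ bound)
a_5 = 4: 4001/658  (≤ bound)
a_6 = 7: 28913/4755  (> 2399, stop)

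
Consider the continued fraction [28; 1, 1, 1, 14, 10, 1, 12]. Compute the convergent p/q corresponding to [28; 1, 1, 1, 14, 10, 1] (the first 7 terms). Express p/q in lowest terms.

a_0 = 28: 28/1
a_1 = 1: 29/1
a_2 = 1: 57/2
a_3 = 1: 86/3
a_4 = 14: 1261/44
a_5 = 10: 12696/443
a_6 = 1: 13957/487

13957/487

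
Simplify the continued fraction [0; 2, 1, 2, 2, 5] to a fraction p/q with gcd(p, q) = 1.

38/103

Work from the innermost term outward:
Start with 5.
2 + 1/(5/1) = 2 + 1/5 = 11/5
2 + 1/(11/5) = 2 + 5/11 = 27/11
1 + 1/(27/11) = 1 + 11/27 = 38/27
2 + 1/(38/27) = 2 + 27/38 = 103/38
0 + 1/(103/38) = 0 + 38/103 = 38/103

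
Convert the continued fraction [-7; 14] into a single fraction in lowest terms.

-97/14

Work from the innermost term outward:
Start with 14.
-7 + 1/(14/1) = -7 + 1/14 = -97/14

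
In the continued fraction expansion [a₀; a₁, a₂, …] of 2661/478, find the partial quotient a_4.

Apply division with remainder until the remainder is 0:
⌊2661/478⌋ = 5, remainder 271
⌊478/271⌋ = 1, remainder 207
⌊271/207⌋ = 1, remainder 64
⌊207/64⌋ = 3, remainder 15
⌊64/15⌋ = 4, remainder 4

4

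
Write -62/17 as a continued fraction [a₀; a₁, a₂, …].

[-4; 2, 1, 5]

⌊-62/17⌋ = -4, remainder 6
⌊17/6⌋ = 2, remainder 5
⌊6/5⌋ = 1, remainder 1
⌊5/1⌋ = 5, remainder 0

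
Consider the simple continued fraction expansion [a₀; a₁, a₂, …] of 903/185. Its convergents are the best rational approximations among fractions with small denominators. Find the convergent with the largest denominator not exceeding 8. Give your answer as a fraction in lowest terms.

a_0 = 4: 4/1  (≤ bound)
a_1 = 1: 5/1  (≤ bound)
a_2 = 7: 39/8  (≤ bound)
a_3 = 2: 83/17  (> 8, stop)

39/8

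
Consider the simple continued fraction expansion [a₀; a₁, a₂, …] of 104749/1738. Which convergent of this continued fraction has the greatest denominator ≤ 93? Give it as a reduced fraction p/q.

List convergents until the denominator exceeds the bound:
a_0 = 60: 60/1  (≤ bound)
a_1 = 3: 181/3  (≤ bound)
a_2 = 1: 241/4  (≤ bound)
a_3 = 2: 663/11  (≤ bound)
a_4 = 2: 1567/26  (≤ bound)
a_5 = 1: 2230/37  (≤ bound)
a_6 = 1: 3797/63  (≤ bound)
a_7 = 27: 104749/1738  (> 93, stop)

3797/63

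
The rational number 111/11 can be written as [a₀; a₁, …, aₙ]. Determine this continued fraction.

111 = 10·11 + 1, so a_0 = 10
11 = 11·1 + 0, so a_1 = 11

[10; 11]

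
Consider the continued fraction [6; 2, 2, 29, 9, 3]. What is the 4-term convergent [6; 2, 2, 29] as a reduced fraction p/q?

941/147

Build up convergents one term at a time:
a_0 = 6: 6/1
a_1 = 2: 13/2
a_2 = 2: 32/5
a_3 = 29: 941/147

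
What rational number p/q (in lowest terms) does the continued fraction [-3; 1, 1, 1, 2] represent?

Collapse the nested fraction from the inside out:
Start with 2.
1 + 1/(2/1) = 1 + 1/2 = 3/2
1 + 1/(3/2) = 1 + 2/3 = 5/3
1 + 1/(5/3) = 1 + 3/5 = 8/5
-3 + 1/(8/5) = -3 + 5/8 = -19/8

-19/8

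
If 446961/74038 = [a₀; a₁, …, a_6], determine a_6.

2

Repeatedly divide and take the remainder:
⌊446961/74038⌋ = 6, remainder 2733
⌊74038/2733⌋ = 27, remainder 247
⌊2733/247⌋ = 11, remainder 16
⌊247/16⌋ = 15, remainder 7
⌊16/7⌋ = 2, remainder 2
⌊7/2⌋ = 3, remainder 1
⌊2/1⌋ = 2, remainder 0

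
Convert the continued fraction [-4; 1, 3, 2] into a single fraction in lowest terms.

Build up convergents one term at a time:
a_0 = -4: -4/1
a_1 = 1: -3/1
a_2 = 3: -13/4
a_3 = 2: -29/9

-29/9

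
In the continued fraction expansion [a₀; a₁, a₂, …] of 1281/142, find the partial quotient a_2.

1281 = 9·142 + 3, so a_0 = 9
142 = 47·3 + 1, so a_1 = 47
3 = 3·1 + 0, so a_2 = 3

3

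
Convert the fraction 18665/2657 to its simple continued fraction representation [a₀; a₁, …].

Run the Euclidean algorithm, recording each quotient:
⌊18665/2657⌋ = 7, remainder 66
⌊2657/66⌋ = 40, remainder 17
⌊66/17⌋ = 3, remainder 15
⌊17/15⌋ = 1, remainder 2
⌊15/2⌋ = 7, remainder 1
⌊2/1⌋ = 2, remainder 0

[7; 40, 3, 1, 7, 2]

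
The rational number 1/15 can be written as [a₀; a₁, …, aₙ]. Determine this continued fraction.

[0; 15]

1 ÷ 15 → quotient 0, remainder 1
15 ÷ 1 → quotient 15, remainder 0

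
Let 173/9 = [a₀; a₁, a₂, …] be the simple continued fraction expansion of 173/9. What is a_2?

2

173 = 19·9 + 2, so a_0 = 19
9 = 4·2 + 1, so a_1 = 4
2 = 2·1 + 0, so a_2 = 2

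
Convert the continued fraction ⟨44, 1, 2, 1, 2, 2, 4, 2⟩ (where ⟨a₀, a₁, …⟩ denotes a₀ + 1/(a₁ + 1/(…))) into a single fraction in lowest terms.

11451/256

Work from the innermost term outward:
Start with 2.
4 + 1/(2/1) = 4 + 1/2 = 9/2
2 + 1/(9/2) = 2 + 2/9 = 20/9
2 + 1/(20/9) = 2 + 9/20 = 49/20
1 + 1/(49/20) = 1 + 20/49 = 69/49
2 + 1/(69/49) = 2 + 49/69 = 187/69
1 + 1/(187/69) = 1 + 69/187 = 256/187
44 + 1/(256/187) = 44 + 187/256 = 11451/256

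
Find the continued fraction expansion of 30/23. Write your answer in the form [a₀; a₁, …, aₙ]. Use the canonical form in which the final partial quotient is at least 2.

⌊30/23⌋ = 1, remainder 7
⌊23/7⌋ = 3, remainder 2
⌊7/2⌋ = 3, remainder 1
⌊2/1⌋ = 2, remainder 0

[1; 3, 3, 2]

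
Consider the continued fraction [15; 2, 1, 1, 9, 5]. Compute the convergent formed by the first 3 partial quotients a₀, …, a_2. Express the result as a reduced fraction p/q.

Starting at the tail and folding back:
Start with 1.
2 + 1/(1/1) = 2 + 1/1 = 3/1
15 + 1/(3/1) = 15 + 1/3 = 46/3

46/3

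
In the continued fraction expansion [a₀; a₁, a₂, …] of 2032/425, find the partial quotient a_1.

1

Run the Euclidean algorithm, recording each quotient:
2032 ÷ 425 → quotient 4, remainder 332
425 ÷ 332 → quotient 1, remainder 93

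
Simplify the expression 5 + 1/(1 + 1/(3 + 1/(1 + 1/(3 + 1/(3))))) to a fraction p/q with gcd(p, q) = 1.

359/62

a_0 = 5: 5/1
a_1 = 1: 6/1
a_2 = 3: 23/4
a_3 = 1: 29/5
a_4 = 3: 110/19
a_5 = 3: 359/62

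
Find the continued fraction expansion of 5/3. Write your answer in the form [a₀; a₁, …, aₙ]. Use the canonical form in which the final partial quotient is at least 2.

5 = 1·3 + 2, so a_0 = 1
3 = 1·2 + 1, so a_1 = 1
2 = 2·1 + 0, so a_2 = 2

[1; 1, 2]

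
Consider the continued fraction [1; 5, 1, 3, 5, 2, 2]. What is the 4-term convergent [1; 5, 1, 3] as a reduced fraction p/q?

27/23

a_0 = 1: 1/1
a_1 = 5: 6/5
a_2 = 1: 7/6
a_3 = 3: 27/23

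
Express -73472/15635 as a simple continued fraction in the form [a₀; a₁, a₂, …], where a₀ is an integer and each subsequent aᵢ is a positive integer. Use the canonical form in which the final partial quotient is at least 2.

[-5; 3, 3, 12, 4, 1, 4, 5]

-73472 ÷ 15635 → quotient -5, remainder 4703
15635 ÷ 4703 → quotient 3, remainder 1526
4703 ÷ 1526 → quotient 3, remainder 125
1526 ÷ 125 → quotient 12, remainder 26
125 ÷ 26 → quotient 4, remainder 21
26 ÷ 21 → quotient 1, remainder 5
21 ÷ 5 → quotient 4, remainder 1
5 ÷ 1 → quotient 5, remainder 0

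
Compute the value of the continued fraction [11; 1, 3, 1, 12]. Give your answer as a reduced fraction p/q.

755/64

a_0 = 11: 11/1
a_1 = 1: 12/1
a_2 = 3: 47/4
a_3 = 1: 59/5
a_4 = 12: 755/64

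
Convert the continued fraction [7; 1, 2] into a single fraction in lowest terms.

Start with 2.
1 + 1/(2/1) = 1 + 1/2 = 3/2
7 + 1/(3/2) = 7 + 2/3 = 23/3

23/3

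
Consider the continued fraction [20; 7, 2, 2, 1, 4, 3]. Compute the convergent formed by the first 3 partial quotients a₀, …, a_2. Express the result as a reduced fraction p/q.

a_0 = 20: 20/1
a_1 = 7: 141/7
a_2 = 2: 302/15

302/15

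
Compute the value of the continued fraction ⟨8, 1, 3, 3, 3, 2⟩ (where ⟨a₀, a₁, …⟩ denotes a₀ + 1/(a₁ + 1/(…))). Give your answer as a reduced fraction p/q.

868/99

Start with 2.
3 + 1/(2/1) = 3 + 1/2 = 7/2
3 + 1/(7/2) = 3 + 2/7 = 23/7
3 + 1/(23/7) = 3 + 7/23 = 76/23
1 + 1/(76/23) = 1 + 23/76 = 99/76
8 + 1/(99/76) = 8 + 76/99 = 868/99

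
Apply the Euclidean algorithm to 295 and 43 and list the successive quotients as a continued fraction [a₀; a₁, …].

[6; 1, 6, 6]

Run the Euclidean algorithm, recording each quotient:
295 ÷ 43 → quotient 6, remainder 37
43 ÷ 37 → quotient 1, remainder 6
37 ÷ 6 → quotient 6, remainder 1
6 ÷ 1 → quotient 6, remainder 0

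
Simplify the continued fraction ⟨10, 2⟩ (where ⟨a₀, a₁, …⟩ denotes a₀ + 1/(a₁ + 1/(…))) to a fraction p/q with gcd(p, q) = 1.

Start with 2.
10 + 1/(2/1) = 10 + 1/2 = 21/2

21/2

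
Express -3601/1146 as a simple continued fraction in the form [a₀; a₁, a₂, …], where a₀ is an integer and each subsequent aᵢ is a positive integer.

[-4; 1, 6, 32, 1, 1, 2]

Apply division with remainder until the remainder is 0:
-3601 = -4·1146 + 983, so a_0 = -4
1146 = 1·983 + 163, so a_1 = 1
983 = 6·163 + 5, so a_2 = 6
163 = 32·5 + 3, so a_3 = 32
5 = 1·3 + 2, so a_4 = 1
3 = 1·2 + 1, so a_5 = 1
2 = 2·1 + 0, so a_6 = 2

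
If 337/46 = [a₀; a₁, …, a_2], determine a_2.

⌊337/46⌋ = 7, remainder 15
⌊46/15⌋ = 3, remainder 1
⌊15/1⌋ = 15, remainder 0

15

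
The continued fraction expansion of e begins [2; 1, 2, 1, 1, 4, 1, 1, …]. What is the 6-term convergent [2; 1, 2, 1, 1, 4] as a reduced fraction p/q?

87/32

Start with 4.
1 + 1/(4/1) = 1 + 1/4 = 5/4
1 + 1/(5/4) = 1 + 4/5 = 9/5
2 + 1/(9/5) = 2 + 5/9 = 23/9
1 + 1/(23/9) = 1 + 9/23 = 32/23
2 + 1/(32/23) = 2 + 23/32 = 87/32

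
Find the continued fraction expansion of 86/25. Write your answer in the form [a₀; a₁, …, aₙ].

Run the Euclidean algorithm, recording each quotient:
86 ÷ 25 → quotient 3, remainder 11
25 ÷ 11 → quotient 2, remainder 3
11 ÷ 3 → quotient 3, remainder 2
3 ÷ 2 → quotient 1, remainder 1
2 ÷ 1 → quotient 2, remainder 0

[3; 2, 3, 1, 2]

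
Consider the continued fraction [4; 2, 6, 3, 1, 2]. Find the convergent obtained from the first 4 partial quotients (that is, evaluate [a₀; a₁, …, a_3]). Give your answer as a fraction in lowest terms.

183/41

Start with 3.
6 + 1/(3/1) = 6 + 1/3 = 19/3
2 + 1/(19/3) = 2 + 3/19 = 41/19
4 + 1/(41/19) = 4 + 19/41 = 183/41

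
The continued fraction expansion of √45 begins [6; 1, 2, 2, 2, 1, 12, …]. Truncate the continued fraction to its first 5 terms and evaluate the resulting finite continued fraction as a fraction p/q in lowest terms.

114/17

Build up convergents one term at a time:
a_0 = 6: 6/1
a_1 = 1: 7/1
a_2 = 2: 20/3
a_3 = 2: 47/7
a_4 = 2: 114/17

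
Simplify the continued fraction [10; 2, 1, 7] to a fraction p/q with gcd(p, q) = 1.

a_0 = 10: 10/1
a_1 = 2: 21/2
a_2 = 1: 31/3
a_3 = 7: 238/23

238/23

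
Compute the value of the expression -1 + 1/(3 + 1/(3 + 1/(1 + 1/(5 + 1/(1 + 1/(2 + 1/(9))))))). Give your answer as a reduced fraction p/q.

-1627/2347

Start with 9.
2 + 1/(9/1) = 2 + 1/9 = 19/9
1 + 1/(19/9) = 1 + 9/19 = 28/19
5 + 1/(28/19) = 5 + 19/28 = 159/28
1 + 1/(159/28) = 1 + 28/159 = 187/159
3 + 1/(187/159) = 3 + 159/187 = 720/187
3 + 1/(720/187) = 3 + 187/720 = 2347/720
-1 + 1/(2347/720) = -1 + 720/2347 = -1627/2347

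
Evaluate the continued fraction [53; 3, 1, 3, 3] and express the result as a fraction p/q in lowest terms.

2610/49

Work from the innermost term outward:
Start with 3.
3 + 1/(3/1) = 3 + 1/3 = 10/3
1 + 1/(10/3) = 1 + 3/10 = 13/10
3 + 1/(13/10) = 3 + 10/13 = 49/13
53 + 1/(49/13) = 53 + 13/49 = 2610/49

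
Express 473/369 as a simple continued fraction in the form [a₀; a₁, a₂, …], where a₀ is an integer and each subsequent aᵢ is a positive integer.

Run the Euclidean algorithm, recording each quotient:
473 ÷ 369 → quotient 1, remainder 104
369 ÷ 104 → quotient 3, remainder 57
104 ÷ 57 → quotient 1, remainder 47
57 ÷ 47 → quotient 1, remainder 10
47 ÷ 10 → quotient 4, remainder 7
10 ÷ 7 → quotient 1, remainder 3
7 ÷ 3 → quotient 2, remainder 1
3 ÷ 1 → quotient 3, remainder 0

[1; 3, 1, 1, 4, 1, 2, 3]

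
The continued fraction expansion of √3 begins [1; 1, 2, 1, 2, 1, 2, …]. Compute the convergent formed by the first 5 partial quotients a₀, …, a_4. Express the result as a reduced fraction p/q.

Use the convergent recurrence hₖ = aₖ·hₖ₋₁ + hₖ₋₂ (and likewise for the denominators kₖ):
a_0 = 1: 1/1
a_1 = 1: 2/1
a_2 = 2: 5/3
a_3 = 1: 7/4
a_4 = 2: 19/11

19/11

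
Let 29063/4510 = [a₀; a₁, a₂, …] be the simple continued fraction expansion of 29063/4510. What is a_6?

3

Apply division with remainder until the remainder is 0:
29063 ÷ 4510 → quotient 6, remainder 2003
4510 ÷ 2003 → quotient 2, remainder 504
2003 ÷ 504 → quotient 3, remainder 491
504 ÷ 491 → quotient 1, remainder 13
491 ÷ 13 → quotient 37, remainder 10
13 ÷ 10 → quotient 1, remainder 3
10 ÷ 3 → quotient 3, remainder 1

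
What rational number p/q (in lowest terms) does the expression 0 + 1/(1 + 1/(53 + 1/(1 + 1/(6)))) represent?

377/384

Start with 6.
1 + 1/(6/1) = 1 + 1/6 = 7/6
53 + 1/(7/6) = 53 + 6/7 = 377/7
1 + 1/(377/7) = 1 + 7/377 = 384/377
0 + 1/(384/377) = 0 + 377/384 = 377/384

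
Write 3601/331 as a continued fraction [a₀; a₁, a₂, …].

[10; 1, 7, 3, 1, 1, 1, 3]

Apply division with remainder until the remainder is 0:
⌊3601/331⌋ = 10, remainder 291
⌊331/291⌋ = 1, remainder 40
⌊291/40⌋ = 7, remainder 11
⌊40/11⌋ = 3, remainder 7
⌊11/7⌋ = 1, remainder 4
⌊7/4⌋ = 1, remainder 3
⌊4/3⌋ = 1, remainder 1
⌊3/1⌋ = 3, remainder 0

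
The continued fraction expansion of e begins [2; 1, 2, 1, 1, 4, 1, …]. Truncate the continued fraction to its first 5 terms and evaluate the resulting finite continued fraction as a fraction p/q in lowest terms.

Start with 1.
1 + 1/(1/1) = 1 + 1/1 = 2/1
2 + 1/(2/1) = 2 + 1/2 = 5/2
1 + 1/(5/2) = 1 + 2/5 = 7/5
2 + 1/(7/5) = 2 + 5/7 = 19/7

19/7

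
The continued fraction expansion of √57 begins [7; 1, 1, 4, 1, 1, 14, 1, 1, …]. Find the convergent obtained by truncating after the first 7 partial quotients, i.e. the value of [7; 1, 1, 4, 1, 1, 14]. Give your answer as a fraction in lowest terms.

Start with 14.
1 + 1/(14/1) = 1 + 1/14 = 15/14
1 + 1/(15/14) = 1 + 14/15 = 29/15
4 + 1/(29/15) = 4 + 15/29 = 131/29
1 + 1/(131/29) = 1 + 29/131 = 160/131
1 + 1/(160/131) = 1 + 131/160 = 291/160
7 + 1/(291/160) = 7 + 160/291 = 2197/291

2197/291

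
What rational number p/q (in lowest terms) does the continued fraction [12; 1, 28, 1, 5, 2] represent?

Start with 2.
5 + 1/(2/1) = 5 + 1/2 = 11/2
1 + 1/(11/2) = 1 + 2/11 = 13/11
28 + 1/(13/11) = 28 + 11/13 = 375/13
1 + 1/(375/13) = 1 + 13/375 = 388/375
12 + 1/(388/375) = 12 + 375/388 = 5031/388

5031/388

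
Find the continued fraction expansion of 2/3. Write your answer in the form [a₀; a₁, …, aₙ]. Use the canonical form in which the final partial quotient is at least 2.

[0; 1, 2]

2 = 0·3 + 2, so a_0 = 0
3 = 1·2 + 1, so a_1 = 1
2 = 2·1 + 0, so a_2 = 2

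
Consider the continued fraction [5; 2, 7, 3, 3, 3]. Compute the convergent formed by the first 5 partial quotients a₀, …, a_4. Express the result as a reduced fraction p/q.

Work from the innermost term outward:
Start with 3.
3 + 1/(3/1) = 3 + 1/3 = 10/3
7 + 1/(10/3) = 7 + 3/10 = 73/10
2 + 1/(73/10) = 2 + 10/73 = 156/73
5 + 1/(156/73) = 5 + 73/156 = 853/156

853/156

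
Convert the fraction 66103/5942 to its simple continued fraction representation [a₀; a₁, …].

[11; 8, 52, 1, 13]

66103 ÷ 5942 → quotient 11, remainder 741
5942 ÷ 741 → quotient 8, remainder 14
741 ÷ 14 → quotient 52, remainder 13
14 ÷ 13 → quotient 1, remainder 1
13 ÷ 1 → quotient 13, remainder 0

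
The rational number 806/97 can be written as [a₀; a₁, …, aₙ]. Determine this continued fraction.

[8; 3, 4, 3, 2]

Repeatedly divide and take the remainder:
⌊806/97⌋ = 8, remainder 30
⌊97/30⌋ = 3, remainder 7
⌊30/7⌋ = 4, remainder 2
⌊7/2⌋ = 3, remainder 1
⌊2/1⌋ = 2, remainder 0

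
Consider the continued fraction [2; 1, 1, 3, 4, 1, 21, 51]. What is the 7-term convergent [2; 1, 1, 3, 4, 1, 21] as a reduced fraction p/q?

a_0 = 2: 2/1
a_1 = 1: 3/1
a_2 = 1: 5/2
a_3 = 3: 18/7
a_4 = 4: 77/30
a_5 = 1: 95/37
a_6 = 21: 2072/807

2072/807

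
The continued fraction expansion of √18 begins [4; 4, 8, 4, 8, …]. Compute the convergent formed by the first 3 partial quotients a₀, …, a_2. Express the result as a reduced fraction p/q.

140/33

Starting at the tail and folding back:
Start with 8.
4 + 1/(8/1) = 4 + 1/8 = 33/8
4 + 1/(33/8) = 4 + 8/33 = 140/33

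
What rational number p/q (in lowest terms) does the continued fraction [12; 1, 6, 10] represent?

913/71

Start with 10.
6 + 1/(10/1) = 6 + 1/10 = 61/10
1 + 1/(61/10) = 1 + 10/61 = 71/61
12 + 1/(71/61) = 12 + 61/71 = 913/71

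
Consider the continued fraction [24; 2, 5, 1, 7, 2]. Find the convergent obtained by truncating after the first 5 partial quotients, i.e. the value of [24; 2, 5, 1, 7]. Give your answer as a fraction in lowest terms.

Use the convergent recurrence hₖ = aₖ·hₖ₋₁ + hₖ₋₂ (and likewise for the denominators kₖ):
a_0 = 24: 24/1
a_1 = 2: 49/2
a_2 = 5: 269/11
a_3 = 1: 318/13
a_4 = 7: 2495/102

2495/102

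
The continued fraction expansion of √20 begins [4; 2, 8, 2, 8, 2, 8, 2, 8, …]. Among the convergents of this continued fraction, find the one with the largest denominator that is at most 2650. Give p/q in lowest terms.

2889/646

a_0 = 4: 4/1  (≤ bound)
a_1 = 2: 9/2  (≤ bound)
a_2 = 8: 76/17  (≤ bound)
a_3 = 2: 161/36  (≤ bound)
a_4 = 8: 1364/305  (≤ bound)
a_5 = 2: 2889/646  (≤ bound)
a_6 = 8: 24476/5473  (> 2650, stop)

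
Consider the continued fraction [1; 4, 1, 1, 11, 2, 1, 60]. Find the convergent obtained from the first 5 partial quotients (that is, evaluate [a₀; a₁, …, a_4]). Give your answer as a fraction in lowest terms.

127/104

a_0 = 1: 1/1
a_1 = 4: 5/4
a_2 = 1: 6/5
a_3 = 1: 11/9
a_4 = 11: 127/104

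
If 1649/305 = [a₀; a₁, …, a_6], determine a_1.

2

1649 ÷ 305 → quotient 5, remainder 124
305 ÷ 124 → quotient 2, remainder 57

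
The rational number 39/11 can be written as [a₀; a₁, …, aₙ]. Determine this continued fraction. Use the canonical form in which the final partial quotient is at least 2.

[3; 1, 1, 5]

⌊39/11⌋ = 3, remainder 6
⌊11/6⌋ = 1, remainder 5
⌊6/5⌋ = 1, remainder 1
⌊5/1⌋ = 5, remainder 0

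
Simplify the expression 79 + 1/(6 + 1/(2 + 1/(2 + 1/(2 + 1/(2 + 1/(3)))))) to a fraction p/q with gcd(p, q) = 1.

50264/635

Start with 3.
2 + 1/(3/1) = 2 + 1/3 = 7/3
2 + 1/(7/3) = 2 + 3/7 = 17/7
2 + 1/(17/7) = 2 + 7/17 = 41/17
2 + 1/(41/17) = 2 + 17/41 = 99/41
6 + 1/(99/41) = 6 + 41/99 = 635/99
79 + 1/(635/99) = 79 + 99/635 = 50264/635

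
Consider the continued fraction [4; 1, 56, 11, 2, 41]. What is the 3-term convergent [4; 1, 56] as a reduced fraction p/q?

Compute successive convergents:
a_0 = 4: 4/1
a_1 = 1: 5/1
a_2 = 56: 284/57

284/57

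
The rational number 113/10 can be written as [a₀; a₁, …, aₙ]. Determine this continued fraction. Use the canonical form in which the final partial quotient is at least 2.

[11; 3, 3]

113 = 11·10 + 3, so a_0 = 11
10 = 3·3 + 1, so a_1 = 3
3 = 3·1 + 0, so a_2 = 3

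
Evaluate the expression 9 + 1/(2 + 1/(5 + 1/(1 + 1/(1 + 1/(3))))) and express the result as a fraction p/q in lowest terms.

804/85

Start with 3.
1 + 1/(3/1) = 1 + 1/3 = 4/3
1 + 1/(4/3) = 1 + 3/4 = 7/4
5 + 1/(7/4) = 5 + 4/7 = 39/7
2 + 1/(39/7) = 2 + 7/39 = 85/39
9 + 1/(85/39) = 9 + 39/85 = 804/85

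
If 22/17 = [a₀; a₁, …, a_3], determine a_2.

Repeatedly divide and take the remainder:
⌊22/17⌋ = 1, remainder 5
⌊17/5⌋ = 3, remainder 2
⌊5/2⌋ = 2, remainder 1

2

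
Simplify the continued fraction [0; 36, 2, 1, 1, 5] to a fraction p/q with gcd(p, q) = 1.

28/1019

Start with 5.
1 + 1/(5/1) = 1 + 1/5 = 6/5
1 + 1/(6/5) = 1 + 5/6 = 11/6
2 + 1/(11/6) = 2 + 6/11 = 28/11
36 + 1/(28/11) = 36 + 11/28 = 1019/28
0 + 1/(1019/28) = 0 + 28/1019 = 28/1019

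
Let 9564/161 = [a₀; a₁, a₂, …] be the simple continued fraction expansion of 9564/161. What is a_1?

2

Run the Euclidean algorithm, recording each quotient:
9564 ÷ 161 → quotient 59, remainder 65
161 ÷ 65 → quotient 2, remainder 31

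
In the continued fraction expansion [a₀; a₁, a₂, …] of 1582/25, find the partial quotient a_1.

⌊1582/25⌋ = 63, remainder 7
⌊25/7⌋ = 3, remainder 4

3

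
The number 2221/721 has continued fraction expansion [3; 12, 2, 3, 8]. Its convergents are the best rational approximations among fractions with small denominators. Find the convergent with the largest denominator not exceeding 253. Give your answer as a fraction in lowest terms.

a_0 = 3: 3/1  (≤ bound)
a_1 = 12: 37/12  (≤ bound)
a_2 = 2: 77/25  (≤ bound)
a_3 = 3: 268/87  (≤ bound)
a_4 = 8: 2221/721  (> 253, stop)

268/87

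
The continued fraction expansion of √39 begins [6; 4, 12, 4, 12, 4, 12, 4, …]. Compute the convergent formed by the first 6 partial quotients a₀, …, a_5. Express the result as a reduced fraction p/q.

62425/9996

Start with 4.
12 + 1/(4/1) = 12 + 1/4 = 49/4
4 + 1/(49/4) = 4 + 4/49 = 200/49
12 + 1/(200/49) = 12 + 49/200 = 2449/200
4 + 1/(2449/200) = 4 + 200/2449 = 9996/2449
6 + 1/(9996/2449) = 6 + 2449/9996 = 62425/9996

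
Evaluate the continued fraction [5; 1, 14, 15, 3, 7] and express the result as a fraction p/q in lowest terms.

30125/5077

Start with 7.
3 + 1/(7/1) = 3 + 1/7 = 22/7
15 + 1/(22/7) = 15 + 7/22 = 337/22
14 + 1/(337/22) = 14 + 22/337 = 4740/337
1 + 1/(4740/337) = 1 + 337/4740 = 5077/4740
5 + 1/(5077/4740) = 5 + 4740/5077 = 30125/5077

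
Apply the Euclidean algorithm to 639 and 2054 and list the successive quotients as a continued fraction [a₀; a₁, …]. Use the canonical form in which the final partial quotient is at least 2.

[0; 3, 4, 1, 1, 1, 45]

Run the Euclidean algorithm, recording each quotient:
639 = 0·2054 + 639, so a_0 = 0
2054 = 3·639 + 137, so a_1 = 3
639 = 4·137 + 91, so a_2 = 4
137 = 1·91 + 46, so a_3 = 1
91 = 1·46 + 45, so a_4 = 1
46 = 1·45 + 1, so a_5 = 1
45 = 45·1 + 0, so a_6 = 45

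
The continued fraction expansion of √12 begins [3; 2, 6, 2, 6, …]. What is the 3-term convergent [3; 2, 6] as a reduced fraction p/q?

45/13

Build up convergents one term at a time:
a_0 = 3: 3/1
a_1 = 2: 7/2
a_2 = 6: 45/13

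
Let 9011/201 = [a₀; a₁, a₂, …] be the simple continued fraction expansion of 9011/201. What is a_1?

1

9011 ÷ 201 → quotient 44, remainder 167
201 ÷ 167 → quotient 1, remainder 34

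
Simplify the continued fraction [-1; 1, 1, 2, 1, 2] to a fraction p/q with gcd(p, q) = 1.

-8/19

Starting at the tail and folding back:
Start with 2.
1 + 1/(2/1) = 1 + 1/2 = 3/2
2 + 1/(3/2) = 2 + 2/3 = 8/3
1 + 1/(8/3) = 1 + 3/8 = 11/8
1 + 1/(11/8) = 1 + 8/11 = 19/11
-1 + 1/(19/11) = -1 + 11/19 = -8/19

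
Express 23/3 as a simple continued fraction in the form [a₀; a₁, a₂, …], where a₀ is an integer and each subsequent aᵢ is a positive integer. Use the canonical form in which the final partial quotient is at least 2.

Run the Euclidean algorithm, recording each quotient:
23 = 7·3 + 2, so a_0 = 7
3 = 1·2 + 1, so a_1 = 1
2 = 2·1 + 0, so a_2 = 2

[7; 1, 2]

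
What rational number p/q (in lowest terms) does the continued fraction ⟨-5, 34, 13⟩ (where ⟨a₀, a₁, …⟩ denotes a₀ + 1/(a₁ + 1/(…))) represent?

-2202/443

Start with 13.
34 + 1/(13/1) = 34 + 1/13 = 443/13
-5 + 1/(443/13) = -5 + 13/443 = -2202/443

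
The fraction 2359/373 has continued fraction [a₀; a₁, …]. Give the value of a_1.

3

2359 = 6·373 + 121, so a_0 = 6
373 = 3·121 + 10, so a_1 = 3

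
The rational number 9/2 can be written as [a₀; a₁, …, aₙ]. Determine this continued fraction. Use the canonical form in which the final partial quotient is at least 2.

[4; 2]

Repeatedly divide and take the remainder:
9 = 4·2 + 1, so a_0 = 4
2 = 2·1 + 0, so a_1 = 2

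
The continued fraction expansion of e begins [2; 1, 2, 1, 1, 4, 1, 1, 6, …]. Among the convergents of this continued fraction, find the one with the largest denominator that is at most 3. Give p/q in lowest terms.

List convergents until the denominator exceeds the bound:
a_0 = 2: 2/1  (≤ bound)
a_1 = 1: 3/1  (≤ bound)
a_2 = 2: 8/3  (≤ bound)
a_3 = 1: 11/4  (> 3, stop)

8/3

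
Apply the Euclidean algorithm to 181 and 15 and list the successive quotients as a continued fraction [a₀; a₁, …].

[12; 15]

Apply division with remainder until the remainder is 0:
181 ÷ 15 → quotient 12, remainder 1
15 ÷ 1 → quotient 15, remainder 0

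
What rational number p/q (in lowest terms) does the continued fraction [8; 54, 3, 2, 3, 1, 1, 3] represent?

Start with 3.
1 + 1/(3/1) = 1 + 1/3 = 4/3
1 + 1/(4/3) = 1 + 3/4 = 7/4
3 + 1/(7/4) = 3 + 4/7 = 25/7
2 + 1/(25/7) = 2 + 7/25 = 57/25
3 + 1/(57/25) = 3 + 25/57 = 196/57
54 + 1/(196/57) = 54 + 57/196 = 10641/196
8 + 1/(10641/196) = 8 + 196/10641 = 85324/10641

85324/10641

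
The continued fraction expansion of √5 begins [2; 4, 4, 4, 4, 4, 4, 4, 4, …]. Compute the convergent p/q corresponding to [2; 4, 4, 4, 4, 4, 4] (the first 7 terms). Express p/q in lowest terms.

12238/5473

Collapse the nested fraction from the inside out:
Start with 4.
4 + 1/(4/1) = 4 + 1/4 = 17/4
4 + 1/(17/4) = 4 + 4/17 = 72/17
4 + 1/(72/17) = 4 + 17/72 = 305/72
4 + 1/(305/72) = 4 + 72/305 = 1292/305
4 + 1/(1292/305) = 4 + 305/1292 = 5473/1292
2 + 1/(5473/1292) = 2 + 1292/5473 = 12238/5473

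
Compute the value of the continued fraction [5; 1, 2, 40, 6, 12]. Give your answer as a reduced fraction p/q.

Compute successive convergents:
a_0 = 5: 5/1
a_1 = 1: 6/1
a_2 = 2: 17/3
a_3 = 40: 686/121
a_4 = 6: 4133/729
a_5 = 12: 50282/8869

50282/8869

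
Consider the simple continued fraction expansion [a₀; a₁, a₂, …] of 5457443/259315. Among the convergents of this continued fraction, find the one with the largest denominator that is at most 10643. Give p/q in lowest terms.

a_0 = 21: 21/1  (≤ bound)
a_1 = 21: 442/21  (≤ bound)
a_2 = 1: 463/22  (≤ bound)
a_3 = 12: 5998/285  (≤ bound)
a_4 = 7: 42449/2017  (≤ bound)
a_5 = 1: 48447/2302  (≤ bound)
a_6 = 5: 284684/13527  (> 10643, stop)

48447/2302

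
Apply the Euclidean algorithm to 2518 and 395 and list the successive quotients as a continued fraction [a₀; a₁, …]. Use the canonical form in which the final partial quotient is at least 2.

Repeatedly divide and take the remainder:
2518 = 6·395 + 148, so a_0 = 6
395 = 2·148 + 99, so a_1 = 2
148 = 1·99 + 49, so a_2 = 1
99 = 2·49 + 1, so a_3 = 2
49 = 49·1 + 0, so a_4 = 49

[6; 2, 1, 2, 49]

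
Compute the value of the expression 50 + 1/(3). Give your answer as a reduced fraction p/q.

Compute successive convergents:
a_0 = 50: 50/1
a_1 = 3: 151/3

151/3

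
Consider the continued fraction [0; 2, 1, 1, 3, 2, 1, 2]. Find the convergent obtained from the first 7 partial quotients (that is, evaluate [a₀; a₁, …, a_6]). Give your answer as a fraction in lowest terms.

a_0 = 0: 0/1
a_1 = 2: 1/2
a_2 = 1: 1/3
a_3 = 1: 2/5
a_4 = 3: 7/18
a_5 = 2: 16/41
a_6 = 1: 23/59

23/59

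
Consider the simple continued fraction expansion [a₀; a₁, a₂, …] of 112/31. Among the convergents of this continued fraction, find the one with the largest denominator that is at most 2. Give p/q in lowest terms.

a_0 = 3: 3/1  (≤ bound)
a_1 = 1: 4/1  (≤ bound)
a_2 = 1: 7/2  (≤ bound)
a_3 = 1: 11/3  (> 2, stop)

7/2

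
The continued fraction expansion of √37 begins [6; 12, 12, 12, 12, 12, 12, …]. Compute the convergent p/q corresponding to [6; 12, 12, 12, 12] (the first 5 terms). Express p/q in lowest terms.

Compute successive convergents:
a_0 = 6: 6/1
a_1 = 12: 73/12
a_2 = 12: 882/145
a_3 = 12: 10657/1752
a_4 = 12: 128766/21169

128766/21169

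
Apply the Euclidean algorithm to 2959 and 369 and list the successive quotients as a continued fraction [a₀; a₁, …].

2959 = 8·369 + 7, so a_0 = 8
369 = 52·7 + 5, so a_1 = 52
7 = 1·5 + 2, so a_2 = 1
5 = 2·2 + 1, so a_3 = 2
2 = 2·1 + 0, so a_4 = 2

[8; 52, 1, 2, 2]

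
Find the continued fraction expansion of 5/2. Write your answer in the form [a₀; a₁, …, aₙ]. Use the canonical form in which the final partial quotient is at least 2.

[2; 2]

Apply division with remainder until the remainder is 0:
⌊5/2⌋ = 2, remainder 1
⌊2/1⌋ = 2, remainder 0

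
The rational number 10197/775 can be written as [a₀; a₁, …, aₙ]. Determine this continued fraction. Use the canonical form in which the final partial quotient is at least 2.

10197 ÷ 775 → quotient 13, remainder 122
775 ÷ 122 → quotient 6, remainder 43
122 ÷ 43 → quotient 2, remainder 36
43 ÷ 36 → quotient 1, remainder 7
36 ÷ 7 → quotient 5, remainder 1
7 ÷ 1 → quotient 7, remainder 0

[13; 6, 2, 1, 5, 7]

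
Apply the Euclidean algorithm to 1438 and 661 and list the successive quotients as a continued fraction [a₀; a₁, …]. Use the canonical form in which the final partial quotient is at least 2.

Repeatedly divide and take the remainder:
⌊1438/661⌋ = 2, remainder 116
⌊661/116⌋ = 5, remainder 81
⌊116/81⌋ = 1, remainder 35
⌊81/35⌋ = 2, remainder 11
⌊35/11⌋ = 3, remainder 2
⌊11/2⌋ = 5, remainder 1
⌊2/1⌋ = 2, remainder 0

[2; 5, 1, 2, 3, 5, 2]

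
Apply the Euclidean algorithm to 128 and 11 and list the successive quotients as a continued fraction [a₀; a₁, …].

[11; 1, 1, 1, 3]

128 = 11·11 + 7, so a_0 = 11
11 = 1·7 + 4, so a_1 = 1
7 = 1·4 + 3, so a_2 = 1
4 = 1·3 + 1, so a_3 = 1
3 = 3·1 + 0, so a_4 = 3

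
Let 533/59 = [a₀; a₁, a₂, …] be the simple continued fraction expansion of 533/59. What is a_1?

533 ÷ 59 → quotient 9, remainder 2
59 ÷ 2 → quotient 29, remainder 1

29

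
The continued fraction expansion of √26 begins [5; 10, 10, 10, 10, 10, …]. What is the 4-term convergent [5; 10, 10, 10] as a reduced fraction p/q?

5201/1020

Collapse the nested fraction from the inside out:
Start with 10.
10 + 1/(10/1) = 10 + 1/10 = 101/10
10 + 1/(101/10) = 10 + 10/101 = 1020/101
5 + 1/(1020/101) = 5 + 101/1020 = 5201/1020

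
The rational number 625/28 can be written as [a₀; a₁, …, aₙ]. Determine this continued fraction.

[22; 3, 9]

625 ÷ 28 → quotient 22, remainder 9
28 ÷ 9 → quotient 3, remainder 1
9 ÷ 1 → quotient 9, remainder 0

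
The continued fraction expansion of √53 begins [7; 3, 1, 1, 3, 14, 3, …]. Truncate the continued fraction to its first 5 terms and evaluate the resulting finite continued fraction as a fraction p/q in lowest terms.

a_0 = 7: 7/1
a_1 = 3: 22/3
a_2 = 1: 29/4
a_3 = 1: 51/7
a_4 = 3: 182/25

182/25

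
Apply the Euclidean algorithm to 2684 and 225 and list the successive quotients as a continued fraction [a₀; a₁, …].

[11; 1, 13, 16]

Apply division with remainder until the remainder is 0:
2684 ÷ 225 → quotient 11, remainder 209
225 ÷ 209 → quotient 1, remainder 16
209 ÷ 16 → quotient 13, remainder 1
16 ÷ 1 → quotient 16, remainder 0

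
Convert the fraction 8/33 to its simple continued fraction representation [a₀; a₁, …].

⌊8/33⌋ = 0, remainder 8
⌊33/8⌋ = 4, remainder 1
⌊8/1⌋ = 8, remainder 0

[0; 4, 8]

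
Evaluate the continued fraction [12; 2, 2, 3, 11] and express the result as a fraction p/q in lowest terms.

2383/192

Start with 11.
3 + 1/(11/1) = 3 + 1/11 = 34/11
2 + 1/(34/11) = 2 + 11/34 = 79/34
2 + 1/(79/34) = 2 + 34/79 = 192/79
12 + 1/(192/79) = 12 + 79/192 = 2383/192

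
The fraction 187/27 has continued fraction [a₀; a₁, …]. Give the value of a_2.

187 ÷ 27 → quotient 6, remainder 25
27 ÷ 25 → quotient 1, remainder 2
25 ÷ 2 → quotient 12, remainder 1

12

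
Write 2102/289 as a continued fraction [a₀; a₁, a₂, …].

[7; 3, 1, 1, 1, 12, 2]

Run the Euclidean algorithm, recording each quotient:
2102 ÷ 289 → quotient 7, remainder 79
289 ÷ 79 → quotient 3, remainder 52
79 ÷ 52 → quotient 1, remainder 27
52 ÷ 27 → quotient 1, remainder 25
27 ÷ 25 → quotient 1, remainder 2
25 ÷ 2 → quotient 12, remainder 1
2 ÷ 1 → quotient 2, remainder 0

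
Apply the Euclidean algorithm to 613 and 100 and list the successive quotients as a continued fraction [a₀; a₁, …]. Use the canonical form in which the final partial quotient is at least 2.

Apply division with remainder until the remainder is 0:
613 = 6·100 + 13, so a_0 = 6
100 = 7·13 + 9, so a_1 = 7
13 = 1·9 + 4, so a_2 = 1
9 = 2·4 + 1, so a_3 = 2
4 = 4·1 + 0, so a_4 = 4

[6; 7, 1, 2, 4]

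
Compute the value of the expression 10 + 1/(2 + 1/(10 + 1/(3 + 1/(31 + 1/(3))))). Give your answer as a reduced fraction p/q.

Starting at the tail and folding back:
Start with 3.
31 + 1/(3/1) = 31 + 1/3 = 94/3
3 + 1/(94/3) = 3 + 3/94 = 285/94
10 + 1/(285/94) = 10 + 94/285 = 2944/285
2 + 1/(2944/285) = 2 + 285/2944 = 6173/2944
10 + 1/(6173/2944) = 10 + 2944/6173 = 64674/6173

64674/6173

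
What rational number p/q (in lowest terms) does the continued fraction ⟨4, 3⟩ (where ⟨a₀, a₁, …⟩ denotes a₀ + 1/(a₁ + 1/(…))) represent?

13/3

Start with 3.
4 + 1/(3/1) = 4 + 1/3 = 13/3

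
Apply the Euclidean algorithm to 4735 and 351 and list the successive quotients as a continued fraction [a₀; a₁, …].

[13; 2, 24, 1, 1, 3]

⌊4735/351⌋ = 13, remainder 172
⌊351/172⌋ = 2, remainder 7
⌊172/7⌋ = 24, remainder 4
⌊7/4⌋ = 1, remainder 3
⌊4/3⌋ = 1, remainder 1
⌊3/1⌋ = 3, remainder 0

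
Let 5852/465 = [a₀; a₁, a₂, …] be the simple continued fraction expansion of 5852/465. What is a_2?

5852 ÷ 465 → quotient 12, remainder 272
465 ÷ 272 → quotient 1, remainder 193
272 ÷ 193 → quotient 1, remainder 79

1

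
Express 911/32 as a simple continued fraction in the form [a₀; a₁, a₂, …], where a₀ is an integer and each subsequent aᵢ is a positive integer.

[28; 2, 7, 2]

Apply division with remainder until the remainder is 0:
911 ÷ 32 → quotient 28, remainder 15
32 ÷ 15 → quotient 2, remainder 2
15 ÷ 2 → quotient 7, remainder 1
2 ÷ 1 → quotient 2, remainder 0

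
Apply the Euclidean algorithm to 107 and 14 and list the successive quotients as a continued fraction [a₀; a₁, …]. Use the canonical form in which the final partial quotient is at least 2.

Repeatedly divide and take the remainder:
107 = 7·14 + 9, so a_0 = 7
14 = 1·9 + 5, so a_1 = 1
9 = 1·5 + 4, so a_2 = 1
5 = 1·4 + 1, so a_3 = 1
4 = 4·1 + 0, so a_4 = 4

[7; 1, 1, 1, 4]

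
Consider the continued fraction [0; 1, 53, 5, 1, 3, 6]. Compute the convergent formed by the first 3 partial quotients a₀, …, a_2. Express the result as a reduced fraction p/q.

53/54

a_0 = 0: 0/1
a_1 = 1: 1/1
a_2 = 53: 53/54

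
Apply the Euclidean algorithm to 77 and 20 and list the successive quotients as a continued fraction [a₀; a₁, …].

77 ÷ 20 → quotient 3, remainder 17
20 ÷ 17 → quotient 1, remainder 3
17 ÷ 3 → quotient 5, remainder 2
3 ÷ 2 → quotient 1, remainder 1
2 ÷ 1 → quotient 2, remainder 0

[3; 1, 5, 1, 2]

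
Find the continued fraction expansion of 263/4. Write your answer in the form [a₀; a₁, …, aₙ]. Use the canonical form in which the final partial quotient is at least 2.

[65; 1, 3]

Run the Euclidean algorithm, recording each quotient:
263 = 65·4 + 3, so a_0 = 65
4 = 1·3 + 1, so a_1 = 1
3 = 3·1 + 0, so a_2 = 3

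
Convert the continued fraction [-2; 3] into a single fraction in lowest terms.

-5/3

Start with 3.
-2 + 1/(3/1) = -2 + 1/3 = -5/3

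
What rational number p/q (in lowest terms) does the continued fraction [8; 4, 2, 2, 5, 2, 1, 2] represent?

a_0 = 8: 8/1
a_1 = 4: 33/4
a_2 = 2: 74/9
a_3 = 2: 181/22
a_4 = 5: 979/119
a_5 = 2: 2139/260
a_6 = 1: 3118/379
a_7 = 2: 8375/1018

8375/1018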